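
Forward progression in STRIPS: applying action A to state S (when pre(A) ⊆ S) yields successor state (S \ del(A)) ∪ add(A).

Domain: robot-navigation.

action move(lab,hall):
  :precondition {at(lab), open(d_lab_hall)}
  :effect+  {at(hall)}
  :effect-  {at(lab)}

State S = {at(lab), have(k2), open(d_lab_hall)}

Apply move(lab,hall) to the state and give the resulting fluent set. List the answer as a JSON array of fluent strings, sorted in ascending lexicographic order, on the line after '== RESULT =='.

Progress:
  pre ⊆ S: {at(lab), open(d_lab_hall)} ⊆ S  — applicable
  S \ del = {have(k2), open(d_lab_hall)}
  ∪ add   = {at(hall), have(k2), open(d_lab_hall)}

== RESULT ==
["at(hall)", "have(k2)", "open(d_lab_hall)"]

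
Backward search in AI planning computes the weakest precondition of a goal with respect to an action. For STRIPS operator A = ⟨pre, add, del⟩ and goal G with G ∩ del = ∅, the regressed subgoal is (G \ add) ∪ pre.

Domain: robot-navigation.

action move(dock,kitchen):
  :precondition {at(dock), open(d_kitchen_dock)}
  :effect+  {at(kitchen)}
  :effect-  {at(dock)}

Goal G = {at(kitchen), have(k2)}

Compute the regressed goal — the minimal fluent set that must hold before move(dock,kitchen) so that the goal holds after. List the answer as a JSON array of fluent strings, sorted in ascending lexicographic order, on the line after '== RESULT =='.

Compute (G \ add) ∪ pre:
  G ∩ del = {}  (empty — regression defined)
  G \ add = {at(kitchen), have(k2)} \ {at(kitchen)} = {have(k2)}
  ∪ pre   = {have(k2)} ∪ {at(dock), open(d_kitchen_dock)}
          = {at(dock), have(k2), open(d_kitchen_dock)}

== RESULT ==
["at(dock)", "have(k2)", "open(d_kitchen_dock)"]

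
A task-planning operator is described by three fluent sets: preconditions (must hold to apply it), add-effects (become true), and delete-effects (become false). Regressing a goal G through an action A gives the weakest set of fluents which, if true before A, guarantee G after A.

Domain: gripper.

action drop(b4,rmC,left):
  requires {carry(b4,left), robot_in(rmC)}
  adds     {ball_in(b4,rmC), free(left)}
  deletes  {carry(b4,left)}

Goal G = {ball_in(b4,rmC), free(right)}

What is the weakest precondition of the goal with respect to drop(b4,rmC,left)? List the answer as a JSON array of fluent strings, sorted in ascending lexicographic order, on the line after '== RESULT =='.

Regress:
  G ∩ del = {}  (empty — regression defined)
  G \ add = {ball_in(b4,rmC), free(right)} \ {ball_in(b4,rmC), free(left)} = {free(right)}
  ∪ pre   = {free(right)} ∪ {carry(b4,left), robot_in(rmC)}
          = {carry(b4,left), free(right), robot_in(rmC)}

== RESULT ==
["carry(b4,left)", "free(right)", "robot_in(rmC)"]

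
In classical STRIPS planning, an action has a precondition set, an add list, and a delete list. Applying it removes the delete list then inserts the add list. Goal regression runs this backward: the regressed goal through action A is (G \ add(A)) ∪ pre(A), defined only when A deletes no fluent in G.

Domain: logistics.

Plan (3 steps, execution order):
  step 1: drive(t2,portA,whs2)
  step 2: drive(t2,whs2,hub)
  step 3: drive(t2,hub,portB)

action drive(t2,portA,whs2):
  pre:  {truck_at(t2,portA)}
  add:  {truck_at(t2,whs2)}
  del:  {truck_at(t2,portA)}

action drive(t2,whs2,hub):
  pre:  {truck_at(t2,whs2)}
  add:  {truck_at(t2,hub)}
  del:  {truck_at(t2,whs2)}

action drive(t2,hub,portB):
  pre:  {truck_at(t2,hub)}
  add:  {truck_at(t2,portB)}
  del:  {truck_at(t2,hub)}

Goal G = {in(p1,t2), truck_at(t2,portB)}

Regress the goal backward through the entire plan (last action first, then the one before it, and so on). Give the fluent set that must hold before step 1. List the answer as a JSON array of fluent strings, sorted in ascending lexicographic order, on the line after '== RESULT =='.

Regress step by step:
  through step 3 (drive(t2,hub,portB)): drop {truck_at(t2,portB)}, keep {in(p1,t2)}, require {truck_at(t2,hub)}
    → {in(p1,t2), truck_at(t2,hub)}
  through step 2 (drive(t2,whs2,hub)): drop {truck_at(t2,hub)}, keep {in(p1,t2)}, require {truck_at(t2,whs2)}
    → {in(p1,t2), truck_at(t2,whs2)}
  through step 1 (drive(t2,portA,whs2)): drop {truck_at(t2,whs2)}, keep {in(p1,t2)}, require {truck_at(t2,portA)}
    → {in(p1,t2), truck_at(t2,portA)}

== RESULT ==
["in(p1,t2)", "truck_at(t2,portA)"]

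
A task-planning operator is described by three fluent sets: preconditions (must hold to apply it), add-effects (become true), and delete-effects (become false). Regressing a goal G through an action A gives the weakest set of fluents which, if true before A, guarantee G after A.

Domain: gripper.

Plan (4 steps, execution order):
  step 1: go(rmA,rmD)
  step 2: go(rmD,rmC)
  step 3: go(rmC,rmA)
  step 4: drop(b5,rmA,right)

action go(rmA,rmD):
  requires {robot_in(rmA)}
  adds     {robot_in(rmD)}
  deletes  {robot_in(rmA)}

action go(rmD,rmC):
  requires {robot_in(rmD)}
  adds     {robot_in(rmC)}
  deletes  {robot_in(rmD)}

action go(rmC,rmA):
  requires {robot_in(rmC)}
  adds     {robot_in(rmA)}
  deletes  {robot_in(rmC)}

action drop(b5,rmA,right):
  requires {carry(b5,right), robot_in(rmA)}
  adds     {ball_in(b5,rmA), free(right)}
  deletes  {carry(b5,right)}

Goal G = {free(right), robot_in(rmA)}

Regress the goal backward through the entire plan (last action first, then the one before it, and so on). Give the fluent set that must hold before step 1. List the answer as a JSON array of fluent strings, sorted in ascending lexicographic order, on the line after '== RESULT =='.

Work backward from the goal:
  through step 4 (drop(b5,rmA,right)): drop {free(right)}, keep {robot_in(rmA)}, require {carry(b5,right), robot_in(rmA)}
    → {carry(b5,right), robot_in(rmA)}
  through step 3 (go(rmC,rmA)): drop {robot_in(rmA)}, keep {carry(b5,right)}, require {robot_in(rmC)}
    → {carry(b5,right), robot_in(rmC)}
  through step 2 (go(rmD,rmC)): drop {robot_in(rmC)}, keep {carry(b5,right)}, require {robot_in(rmD)}
    → {carry(b5,right), robot_in(rmD)}
  through step 1 (go(rmA,rmD)): drop {robot_in(rmD)}, keep {carry(b5,right)}, require {robot_in(rmA)}
    → {carry(b5,right), robot_in(rmA)}

== RESULT ==
["carry(b5,right)", "robot_in(rmA)"]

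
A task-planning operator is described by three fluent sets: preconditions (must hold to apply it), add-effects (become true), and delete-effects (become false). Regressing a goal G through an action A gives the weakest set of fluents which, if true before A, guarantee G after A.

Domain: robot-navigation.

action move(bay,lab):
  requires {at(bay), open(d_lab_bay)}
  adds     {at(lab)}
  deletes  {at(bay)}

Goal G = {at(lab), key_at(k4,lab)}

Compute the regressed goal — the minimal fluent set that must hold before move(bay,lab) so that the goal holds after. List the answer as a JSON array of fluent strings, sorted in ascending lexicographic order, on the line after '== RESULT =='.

Regress:
  G ∩ del = {}  (empty — regression defined)
  G \ add = {at(lab), key_at(k4,lab)} \ {at(lab)} = {key_at(k4,lab)}
  ∪ pre   = {key_at(k4,lab)} ∪ {at(bay), open(d_lab_bay)}
          = {at(bay), key_at(k4,lab), open(d_lab_bay)}

== RESULT ==
["at(bay)", "key_at(k4,lab)", "open(d_lab_bay)"]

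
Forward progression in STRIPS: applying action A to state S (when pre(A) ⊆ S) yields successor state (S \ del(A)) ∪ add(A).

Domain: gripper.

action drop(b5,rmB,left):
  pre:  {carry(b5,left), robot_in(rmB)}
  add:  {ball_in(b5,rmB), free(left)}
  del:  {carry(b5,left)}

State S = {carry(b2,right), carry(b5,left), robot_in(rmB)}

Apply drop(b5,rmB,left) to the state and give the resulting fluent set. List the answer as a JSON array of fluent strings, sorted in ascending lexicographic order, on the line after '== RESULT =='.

Progress:
  pre ⊆ S: {carry(b5,left), robot_in(rmB)} ⊆ S  — applicable
  S \ del = {carry(b2,right), robot_in(rmB)}
  ∪ add   = {ball_in(b5,rmB), carry(b2,right), free(left), robot_in(rmB)}

== RESULT ==
["ball_in(b5,rmB)", "carry(b2,right)", "free(left)", "robot_in(rmB)"]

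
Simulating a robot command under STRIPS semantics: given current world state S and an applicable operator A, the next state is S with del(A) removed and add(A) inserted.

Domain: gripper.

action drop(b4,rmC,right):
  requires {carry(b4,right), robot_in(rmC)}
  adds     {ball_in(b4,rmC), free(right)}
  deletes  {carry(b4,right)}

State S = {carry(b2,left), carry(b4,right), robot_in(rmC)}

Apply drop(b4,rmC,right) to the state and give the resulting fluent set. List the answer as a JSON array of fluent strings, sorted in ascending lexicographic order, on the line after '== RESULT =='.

Compute (S \ del) ∪ add:
  pre ⊆ S: {carry(b4,right), robot_in(rmC)} ⊆ S  — applicable
  S \ del = {carry(b2,left), robot_in(rmC)}
  ∪ add   = {ball_in(b4,rmC), carry(b2,left), free(right), robot_in(rmC)}

== RESULT ==
["ball_in(b4,rmC)", "carry(b2,left)", "free(right)", "robot_in(rmC)"]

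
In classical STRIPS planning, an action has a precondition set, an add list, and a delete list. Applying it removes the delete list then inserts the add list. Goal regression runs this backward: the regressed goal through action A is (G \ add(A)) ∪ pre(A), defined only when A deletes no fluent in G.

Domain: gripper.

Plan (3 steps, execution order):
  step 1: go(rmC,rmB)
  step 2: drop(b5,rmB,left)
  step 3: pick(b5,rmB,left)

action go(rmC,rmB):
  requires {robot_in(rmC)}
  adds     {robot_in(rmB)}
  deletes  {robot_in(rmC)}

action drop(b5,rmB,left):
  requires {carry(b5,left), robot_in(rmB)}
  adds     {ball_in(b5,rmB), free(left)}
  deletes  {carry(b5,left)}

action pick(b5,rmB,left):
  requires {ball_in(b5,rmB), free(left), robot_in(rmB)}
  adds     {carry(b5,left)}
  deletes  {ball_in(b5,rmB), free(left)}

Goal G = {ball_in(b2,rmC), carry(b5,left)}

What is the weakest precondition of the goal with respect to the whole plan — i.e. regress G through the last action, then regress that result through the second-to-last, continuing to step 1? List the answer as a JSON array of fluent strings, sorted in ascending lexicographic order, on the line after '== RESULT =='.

Regress step by step:
  through step 3 (pick(b5,rmB,left)): drop {carry(b5,left)}, keep {ball_in(b2,rmC)}, require {ball_in(b5,rmB), free(left), robot_in(rmB)}
    → {ball_in(b2,rmC), ball_in(b5,rmB), free(left), robot_in(rmB)}
  through step 2 (drop(b5,rmB,left)): drop {ball_in(b5,rmB), free(left)}, keep {ball_in(b2,rmC), robot_in(rmB)}, require {carry(b5,left), robot_in(rmB)}
    → {ball_in(b2,rmC), carry(b5,left), robot_in(rmB)}
  through step 1 (go(rmC,rmB)): drop {robot_in(rmB)}, keep {ball_in(b2,rmC), carry(b5,left)}, require {robot_in(rmC)}
    → {ball_in(b2,rmC), carry(b5,left), robot_in(rmC)}

== RESULT ==
["ball_in(b2,rmC)", "carry(b5,left)", "robot_in(rmC)"]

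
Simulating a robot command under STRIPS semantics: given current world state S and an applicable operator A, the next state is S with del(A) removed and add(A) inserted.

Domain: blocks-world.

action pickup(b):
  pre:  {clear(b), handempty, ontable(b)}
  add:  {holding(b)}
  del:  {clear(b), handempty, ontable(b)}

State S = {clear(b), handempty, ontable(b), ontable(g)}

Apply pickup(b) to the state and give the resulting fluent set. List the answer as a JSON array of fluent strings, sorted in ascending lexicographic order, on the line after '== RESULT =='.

Progress:
  pre ⊆ S: {clear(b), handempty, ontable(b)} ⊆ S  — applicable
  S \ del = {ontable(g)}
  ∪ add   = {holding(b), ontable(g)}

== RESULT ==
["holding(b)", "ontable(g)"]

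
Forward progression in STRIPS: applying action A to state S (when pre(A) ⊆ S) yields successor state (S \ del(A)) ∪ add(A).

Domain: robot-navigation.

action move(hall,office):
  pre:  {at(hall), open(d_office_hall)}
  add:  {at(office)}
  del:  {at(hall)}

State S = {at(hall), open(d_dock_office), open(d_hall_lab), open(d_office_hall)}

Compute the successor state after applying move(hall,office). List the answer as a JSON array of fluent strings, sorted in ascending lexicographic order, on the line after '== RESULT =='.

Progress:
  pre ⊆ S: {at(hall), open(d_office_hall)} ⊆ S  — applicable
  S \ del = {open(d_dock_office), open(d_hall_lab), open(d_office_hall)}
  ∪ add   = {at(office), open(d_dock_office), open(d_hall_lab), open(d_office_hall)}

== RESULT ==
["at(office)", "open(d_dock_office)", "open(d_hall_lab)", "open(d_office_hall)"]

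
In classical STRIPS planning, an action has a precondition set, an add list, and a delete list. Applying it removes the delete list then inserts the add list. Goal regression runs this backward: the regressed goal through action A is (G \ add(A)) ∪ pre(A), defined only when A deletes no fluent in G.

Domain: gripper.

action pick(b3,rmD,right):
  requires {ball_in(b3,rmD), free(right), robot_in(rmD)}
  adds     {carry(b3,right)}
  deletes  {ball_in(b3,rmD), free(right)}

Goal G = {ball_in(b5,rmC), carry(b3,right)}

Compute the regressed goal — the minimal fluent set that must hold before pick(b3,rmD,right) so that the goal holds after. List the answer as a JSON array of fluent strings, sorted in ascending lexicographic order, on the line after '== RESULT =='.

Compute (G \ add) ∪ pre:
  G ∩ del = {}  (empty — regression defined)
  G \ add = {ball_in(b5,rmC), carry(b3,right)} \ {carry(b3,right)} = {ball_in(b5,rmC)}
  ∪ pre   = {ball_in(b5,rmC)} ∪ {ball_in(b3,rmD), free(right), robot_in(rmD)}
          = {ball_in(b3,rmD), ball_in(b5,rmC), free(right), robot_in(rmD)}

== RESULT ==
["ball_in(b3,rmD)", "ball_in(b5,rmC)", "free(right)", "robot_in(rmD)"]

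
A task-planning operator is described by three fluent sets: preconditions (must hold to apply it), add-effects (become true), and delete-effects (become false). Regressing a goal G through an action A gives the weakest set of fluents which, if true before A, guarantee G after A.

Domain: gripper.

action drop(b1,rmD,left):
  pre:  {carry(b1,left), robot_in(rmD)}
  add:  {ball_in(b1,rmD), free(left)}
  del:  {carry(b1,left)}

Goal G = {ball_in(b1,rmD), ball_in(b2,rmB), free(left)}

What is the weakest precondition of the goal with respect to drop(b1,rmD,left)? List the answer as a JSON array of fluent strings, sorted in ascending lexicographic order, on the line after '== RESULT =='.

Compute (G \ add) ∪ pre:
  G ∩ del = {}  (empty — regression defined)
  G \ add = {ball_in(b1,rmD), ball_in(b2,rmB), free(left)} \ {ball_in(b1,rmD), free(left)} = {ball_in(b2,rmB)}
  ∪ pre   = {ball_in(b2,rmB)} ∪ {carry(b1,left), robot_in(rmD)}
          = {ball_in(b2,rmB), carry(b1,left), robot_in(rmD)}

== RESULT ==
["ball_in(b2,rmB)", "carry(b1,left)", "robot_in(rmD)"]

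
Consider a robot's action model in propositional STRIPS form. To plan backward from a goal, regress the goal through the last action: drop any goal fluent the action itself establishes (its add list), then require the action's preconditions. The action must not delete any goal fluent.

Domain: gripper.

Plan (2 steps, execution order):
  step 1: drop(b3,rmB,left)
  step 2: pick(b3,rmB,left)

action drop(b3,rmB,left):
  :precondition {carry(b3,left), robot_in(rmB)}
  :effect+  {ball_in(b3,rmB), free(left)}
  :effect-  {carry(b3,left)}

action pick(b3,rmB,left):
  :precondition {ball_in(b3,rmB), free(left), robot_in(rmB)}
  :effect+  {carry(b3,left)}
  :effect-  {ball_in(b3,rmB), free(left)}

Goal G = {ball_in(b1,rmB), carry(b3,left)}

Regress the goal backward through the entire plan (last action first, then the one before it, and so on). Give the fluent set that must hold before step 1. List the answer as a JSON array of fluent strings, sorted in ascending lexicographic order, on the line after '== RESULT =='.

Regress step by step:
  through step 2 (pick(b3,rmB,left)): drop {carry(b3,left)}, keep {ball_in(b1,rmB)}, require {ball_in(b3,rmB), free(left), robot_in(rmB)}
    → {ball_in(b1,rmB), ball_in(b3,rmB), free(left), robot_in(rmB)}
  through step 1 (drop(b3,rmB,left)): drop {ball_in(b3,rmB), free(left)}, keep {ball_in(b1,rmB), robot_in(rmB)}, require {carry(b3,left), robot_in(rmB)}
    → {ball_in(b1,rmB), carry(b3,left), robot_in(rmB)}

== RESULT ==
["ball_in(b1,rmB)", "carry(b3,left)", "robot_in(rmB)"]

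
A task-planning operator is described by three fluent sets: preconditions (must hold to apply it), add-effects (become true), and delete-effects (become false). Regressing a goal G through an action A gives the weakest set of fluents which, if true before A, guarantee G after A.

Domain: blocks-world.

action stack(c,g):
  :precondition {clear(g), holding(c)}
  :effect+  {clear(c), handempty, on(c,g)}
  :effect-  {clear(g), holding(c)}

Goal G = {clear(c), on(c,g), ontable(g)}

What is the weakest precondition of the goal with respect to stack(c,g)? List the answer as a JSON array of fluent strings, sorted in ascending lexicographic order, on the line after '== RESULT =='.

Compute (G \ add) ∪ pre:
  G ∩ del = {}  (empty — regression defined)
  G \ add = {clear(c), on(c,g), ontable(g)} \ {clear(c), handempty, on(c,g)} = {ontable(g)}
  ∪ pre   = {ontable(g)} ∪ {clear(g), holding(c)}
          = {clear(g), holding(c), ontable(g)}

== RESULT ==
["clear(g)", "holding(c)", "ontable(g)"]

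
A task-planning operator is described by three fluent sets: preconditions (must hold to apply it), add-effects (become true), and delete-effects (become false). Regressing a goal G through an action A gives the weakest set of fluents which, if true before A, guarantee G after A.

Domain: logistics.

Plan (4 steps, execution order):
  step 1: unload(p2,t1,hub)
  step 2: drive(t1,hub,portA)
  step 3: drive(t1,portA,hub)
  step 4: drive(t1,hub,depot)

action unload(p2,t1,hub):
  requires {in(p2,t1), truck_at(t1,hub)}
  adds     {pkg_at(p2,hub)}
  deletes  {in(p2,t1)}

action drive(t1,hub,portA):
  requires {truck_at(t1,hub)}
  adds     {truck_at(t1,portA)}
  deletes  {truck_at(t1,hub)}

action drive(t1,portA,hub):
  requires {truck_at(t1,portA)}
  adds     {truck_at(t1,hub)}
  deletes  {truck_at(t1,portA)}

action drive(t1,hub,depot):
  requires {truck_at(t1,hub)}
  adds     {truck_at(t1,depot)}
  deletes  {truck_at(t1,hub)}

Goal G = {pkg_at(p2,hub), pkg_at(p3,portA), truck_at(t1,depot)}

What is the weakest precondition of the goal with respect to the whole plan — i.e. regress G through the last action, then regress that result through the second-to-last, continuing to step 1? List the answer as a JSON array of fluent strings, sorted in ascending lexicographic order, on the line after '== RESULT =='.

Work backward from the goal:
  through step 4 (drive(t1,hub,depot)): drop {truck_at(t1,depot)}, keep {pkg_at(p2,hub), pkg_at(p3,portA)}, require {truck_at(t1,hub)}
    → {pkg_at(p2,hub), pkg_at(p3,portA), truck_at(t1,hub)}
  through step 3 (drive(t1,portA,hub)): drop {truck_at(t1,hub)}, keep {pkg_at(p2,hub), pkg_at(p3,portA)}, require {truck_at(t1,portA)}
    → {pkg_at(p2,hub), pkg_at(p3,portA), truck_at(t1,portA)}
  through step 2 (drive(t1,hub,portA)): drop {truck_at(t1,portA)}, keep {pkg_at(p2,hub), pkg_at(p3,portA)}, require {truck_at(t1,hub)}
    → {pkg_at(p2,hub), pkg_at(p3,portA), truck_at(t1,hub)}
  through step 1 (unload(p2,t1,hub)): drop {pkg_at(p2,hub)}, keep {pkg_at(p3,portA), truck_at(t1,hub)}, require {in(p2,t1), truck_at(t1,hub)}
    → {in(p2,t1), pkg_at(p3,portA), truck_at(t1,hub)}

== RESULT ==
["in(p2,t1)", "pkg_at(p3,portA)", "truck_at(t1,hub)"]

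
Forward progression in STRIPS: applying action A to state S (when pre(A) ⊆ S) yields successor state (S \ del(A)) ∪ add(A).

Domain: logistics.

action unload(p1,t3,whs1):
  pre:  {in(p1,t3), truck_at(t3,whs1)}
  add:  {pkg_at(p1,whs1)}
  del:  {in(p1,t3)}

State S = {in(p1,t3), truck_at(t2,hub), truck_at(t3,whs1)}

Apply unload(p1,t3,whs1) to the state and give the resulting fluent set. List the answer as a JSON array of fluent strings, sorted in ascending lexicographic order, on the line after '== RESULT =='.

Compute (S \ del) ∪ add:
  pre ⊆ S: {in(p1,t3), truck_at(t3,whs1)} ⊆ S  — applicable
  S \ del = {truck_at(t2,hub), truck_at(t3,whs1)}
  ∪ add   = {pkg_at(p1,whs1), truck_at(t2,hub), truck_at(t3,whs1)}

== RESULT ==
["pkg_at(p1,whs1)", "truck_at(t2,hub)", "truck_at(t3,whs1)"]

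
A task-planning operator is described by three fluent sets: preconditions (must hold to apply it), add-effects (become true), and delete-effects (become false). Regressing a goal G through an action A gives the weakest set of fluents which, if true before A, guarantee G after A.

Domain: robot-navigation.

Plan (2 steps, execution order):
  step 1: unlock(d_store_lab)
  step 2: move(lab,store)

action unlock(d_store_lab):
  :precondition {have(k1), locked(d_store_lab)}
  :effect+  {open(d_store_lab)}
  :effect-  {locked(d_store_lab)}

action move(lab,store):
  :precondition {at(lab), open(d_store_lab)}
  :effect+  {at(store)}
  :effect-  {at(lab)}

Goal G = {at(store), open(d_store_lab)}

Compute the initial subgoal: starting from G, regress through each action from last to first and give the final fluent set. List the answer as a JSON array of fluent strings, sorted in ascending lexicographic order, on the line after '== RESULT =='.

Regress step by step:
  through step 2 (move(lab,store)): drop {at(store)}, keep {open(d_store_lab)}, require {at(lab), open(d_store_lab)}
    → {at(lab), open(d_store_lab)}
  through step 1 (unlock(d_store_lab)): drop {open(d_store_lab)}, keep {at(lab)}, require {have(k1), locked(d_store_lab)}
    → {at(lab), have(k1), locked(d_store_lab)}

== RESULT ==
["at(lab)", "have(k1)", "locked(d_store_lab)"]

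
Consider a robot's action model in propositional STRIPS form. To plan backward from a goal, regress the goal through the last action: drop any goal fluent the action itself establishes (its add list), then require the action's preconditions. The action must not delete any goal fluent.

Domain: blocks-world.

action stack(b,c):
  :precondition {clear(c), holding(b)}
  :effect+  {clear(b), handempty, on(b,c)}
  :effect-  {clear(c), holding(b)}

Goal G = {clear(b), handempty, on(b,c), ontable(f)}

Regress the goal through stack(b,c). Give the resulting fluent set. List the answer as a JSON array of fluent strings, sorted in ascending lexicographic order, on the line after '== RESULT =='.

Compute (G \ add) ∪ pre:
  G ∩ del = {}  (empty — regression defined)
  G \ add = {clear(b), handempty, on(b,c), ontable(f)} \ {clear(b), handempty, on(b,c)} = {ontable(f)}
  ∪ pre   = {ontable(f)} ∪ {clear(c), holding(b)}
          = {clear(c), holding(b), ontable(f)}

== RESULT ==
["clear(c)", "holding(b)", "ontable(f)"]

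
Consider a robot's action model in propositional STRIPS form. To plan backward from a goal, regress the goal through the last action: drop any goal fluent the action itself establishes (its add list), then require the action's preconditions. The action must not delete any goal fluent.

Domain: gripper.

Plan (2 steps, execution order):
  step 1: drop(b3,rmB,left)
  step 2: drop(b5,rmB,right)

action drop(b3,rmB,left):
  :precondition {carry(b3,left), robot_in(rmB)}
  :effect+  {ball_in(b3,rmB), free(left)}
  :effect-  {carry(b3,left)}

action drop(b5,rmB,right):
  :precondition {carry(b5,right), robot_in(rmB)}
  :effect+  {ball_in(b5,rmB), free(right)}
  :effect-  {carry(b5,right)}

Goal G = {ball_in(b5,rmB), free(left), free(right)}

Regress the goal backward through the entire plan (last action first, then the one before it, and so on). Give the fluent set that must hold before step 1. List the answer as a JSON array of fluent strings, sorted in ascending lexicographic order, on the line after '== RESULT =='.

Work backward from the goal:
  through step 2 (drop(b5,rmB,right)): drop {ball_in(b5,rmB), free(right)}, keep {free(left)}, require {carry(b5,right), robot_in(rmB)}
    → {carry(b5,right), free(left), robot_in(rmB)}
  through step 1 (drop(b3,rmB,left)): drop {free(left)}, keep {carry(b5,right), robot_in(rmB)}, require {carry(b3,left), robot_in(rmB)}
    → {carry(b3,left), carry(b5,right), robot_in(rmB)}

== RESULT ==
["carry(b3,left)", "carry(b5,right)", "robot_in(rmB)"]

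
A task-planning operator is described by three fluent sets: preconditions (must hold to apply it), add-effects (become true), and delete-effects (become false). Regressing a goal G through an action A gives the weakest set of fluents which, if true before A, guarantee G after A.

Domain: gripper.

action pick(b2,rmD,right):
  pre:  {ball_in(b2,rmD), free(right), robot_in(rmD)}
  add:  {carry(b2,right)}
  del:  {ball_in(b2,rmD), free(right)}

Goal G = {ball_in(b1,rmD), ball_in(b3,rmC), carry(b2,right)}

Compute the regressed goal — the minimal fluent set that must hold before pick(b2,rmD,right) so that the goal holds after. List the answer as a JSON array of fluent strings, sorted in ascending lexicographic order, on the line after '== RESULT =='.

Compute (G \ add) ∪ pre:
  G ∩ del = {}  (empty — regression defined)
  G \ add = {ball_in(b1,rmD), ball_in(b3,rmC), carry(b2,right)} \ {carry(b2,right)} = {ball_in(b1,rmD), ball_in(b3,rmC)}
  ∪ pre   = {ball_in(b1,rmD), ball_in(b3,rmC)} ∪ {ball_in(b2,rmD), free(right), robot_in(rmD)}
          = {ball_in(b1,rmD), ball_in(b2,rmD), ball_in(b3,rmC), free(right), robot_in(rmD)}

== RESULT ==
["ball_in(b1,rmD)", "ball_in(b2,rmD)", "ball_in(b3,rmC)", "free(right)", "robot_in(rmD)"]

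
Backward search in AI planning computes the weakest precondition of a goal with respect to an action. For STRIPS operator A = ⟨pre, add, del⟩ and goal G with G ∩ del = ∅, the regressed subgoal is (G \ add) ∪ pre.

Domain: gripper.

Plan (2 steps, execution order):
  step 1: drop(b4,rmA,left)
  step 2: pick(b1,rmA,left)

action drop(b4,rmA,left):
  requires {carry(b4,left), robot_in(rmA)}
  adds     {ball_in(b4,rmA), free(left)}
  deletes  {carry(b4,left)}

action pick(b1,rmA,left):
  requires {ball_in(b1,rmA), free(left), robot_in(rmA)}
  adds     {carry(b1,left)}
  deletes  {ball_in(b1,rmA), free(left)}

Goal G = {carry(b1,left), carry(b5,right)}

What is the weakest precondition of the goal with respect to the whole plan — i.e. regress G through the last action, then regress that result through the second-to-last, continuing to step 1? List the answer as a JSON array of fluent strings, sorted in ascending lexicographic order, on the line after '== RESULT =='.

Regress step by step:
  through step 2 (pick(b1,rmA,left)): drop {carry(b1,left)}, keep {carry(b5,right)}, require {ball_in(b1,rmA), free(left), robot_in(rmA)}
    → {ball_in(b1,rmA), carry(b5,right), free(left), robot_in(rmA)}
  through step 1 (drop(b4,rmA,left)): drop {free(left)}, keep {ball_in(b1,rmA), carry(b5,right), robot_in(rmA)}, require {carry(b4,left), robot_in(rmA)}
    → {ball_in(b1,rmA), carry(b4,left), carry(b5,right), robot_in(rmA)}

== RESULT ==
["ball_in(b1,rmA)", "carry(b4,left)", "carry(b5,right)", "robot_in(rmA)"]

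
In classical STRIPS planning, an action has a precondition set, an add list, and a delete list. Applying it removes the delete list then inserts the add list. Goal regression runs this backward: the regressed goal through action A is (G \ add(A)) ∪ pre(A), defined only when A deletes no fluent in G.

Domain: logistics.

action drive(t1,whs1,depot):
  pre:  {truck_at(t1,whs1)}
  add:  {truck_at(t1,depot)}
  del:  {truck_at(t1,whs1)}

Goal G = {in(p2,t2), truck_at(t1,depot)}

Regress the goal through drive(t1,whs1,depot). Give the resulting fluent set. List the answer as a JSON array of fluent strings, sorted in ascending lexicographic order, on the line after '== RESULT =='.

Regress:
  G ∩ del = {}  (empty — regression defined)
  G \ add = {in(p2,t2), truck_at(t1,depot)} \ {truck_at(t1,depot)} = {in(p2,t2)}
  ∪ pre   = {in(p2,t2)} ∪ {truck_at(t1,whs1)}
          = {in(p2,t2), truck_at(t1,whs1)}

== RESULT ==
["in(p2,t2)", "truck_at(t1,whs1)"]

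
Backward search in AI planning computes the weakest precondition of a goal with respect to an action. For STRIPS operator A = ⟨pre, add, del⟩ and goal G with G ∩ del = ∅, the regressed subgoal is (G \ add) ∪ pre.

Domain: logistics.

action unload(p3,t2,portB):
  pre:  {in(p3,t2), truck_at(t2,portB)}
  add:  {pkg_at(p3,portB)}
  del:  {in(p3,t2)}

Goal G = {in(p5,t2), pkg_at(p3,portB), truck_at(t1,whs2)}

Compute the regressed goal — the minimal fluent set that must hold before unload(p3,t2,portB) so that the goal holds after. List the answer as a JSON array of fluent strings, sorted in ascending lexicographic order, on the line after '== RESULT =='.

Compute (G \ add) ∪ pre:
  G ∩ del = {}  (empty — regression defined)
  G \ add = {in(p5,t2), pkg_at(p3,portB), truck_at(t1,whs2)} \ {pkg_at(p3,portB)} = {in(p5,t2), truck_at(t1,whs2)}
  ∪ pre   = {in(p5,t2), truck_at(t1,whs2)} ∪ {in(p3,t2), truck_at(t2,portB)}
          = {in(p3,t2), in(p5,t2), truck_at(t1,whs2), truck_at(t2,portB)}

== RESULT ==
["in(p3,t2)", "in(p5,t2)", "truck_at(t1,whs2)", "truck_at(t2,portB)"]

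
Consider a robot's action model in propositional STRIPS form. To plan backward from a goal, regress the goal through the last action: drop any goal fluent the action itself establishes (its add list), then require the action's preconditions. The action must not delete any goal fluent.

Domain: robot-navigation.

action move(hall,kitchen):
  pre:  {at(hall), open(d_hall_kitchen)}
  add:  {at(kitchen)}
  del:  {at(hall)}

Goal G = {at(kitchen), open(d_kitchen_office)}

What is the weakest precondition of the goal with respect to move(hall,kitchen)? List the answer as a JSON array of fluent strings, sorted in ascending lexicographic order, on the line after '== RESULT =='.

Regress:
  G ∩ del = {}  (empty — regression defined)
  G \ add = {at(kitchen), open(d_kitchen_office)} \ {at(kitchen)} = {open(d_kitchen_office)}
  ∪ pre   = {open(d_kitchen_office)} ∪ {at(hall), open(d_hall_kitchen)}
          = {at(hall), open(d_hall_kitchen), open(d_kitchen_office)}

== RESULT ==
["at(hall)", "open(d_hall_kitchen)", "open(d_kitchen_office)"]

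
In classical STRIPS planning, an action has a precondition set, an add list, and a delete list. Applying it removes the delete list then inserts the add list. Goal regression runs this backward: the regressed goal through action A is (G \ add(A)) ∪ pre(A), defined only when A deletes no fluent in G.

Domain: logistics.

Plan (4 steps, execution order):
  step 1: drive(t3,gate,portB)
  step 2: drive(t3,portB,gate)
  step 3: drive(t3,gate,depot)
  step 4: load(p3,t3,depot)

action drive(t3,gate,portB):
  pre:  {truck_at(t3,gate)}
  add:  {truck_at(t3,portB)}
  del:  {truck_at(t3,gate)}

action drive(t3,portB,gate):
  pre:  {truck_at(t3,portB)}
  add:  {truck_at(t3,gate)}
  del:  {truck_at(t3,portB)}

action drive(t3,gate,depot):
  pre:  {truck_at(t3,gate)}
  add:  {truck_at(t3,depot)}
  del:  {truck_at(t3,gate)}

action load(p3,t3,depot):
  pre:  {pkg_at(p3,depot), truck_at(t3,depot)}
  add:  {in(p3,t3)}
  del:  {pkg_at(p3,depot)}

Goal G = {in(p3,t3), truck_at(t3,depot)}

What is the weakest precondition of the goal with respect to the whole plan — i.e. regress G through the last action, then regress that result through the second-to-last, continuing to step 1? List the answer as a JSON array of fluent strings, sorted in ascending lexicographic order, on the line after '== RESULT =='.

Work backward from the goal:
  through step 4 (load(p3,t3,depot)): drop {in(p3,t3)}, keep {truck_at(t3,depot)}, require {pkg_at(p3,depot), truck_at(t3,depot)}
    → {pkg_at(p3,depot), truck_at(t3,depot)}
  through step 3 (drive(t3,gate,depot)): drop {truck_at(t3,depot)}, keep {pkg_at(p3,depot)}, require {truck_at(t3,gate)}
    → {pkg_at(p3,depot), truck_at(t3,gate)}
  through step 2 (drive(t3,portB,gate)): drop {truck_at(t3,gate)}, keep {pkg_at(p3,depot)}, require {truck_at(t3,portB)}
    → {pkg_at(p3,depot), truck_at(t3,portB)}
  through step 1 (drive(t3,gate,portB)): drop {truck_at(t3,portB)}, keep {pkg_at(p3,depot)}, require {truck_at(t3,gate)}
    → {pkg_at(p3,depot), truck_at(t3,gate)}

== RESULT ==
["pkg_at(p3,depot)", "truck_at(t3,gate)"]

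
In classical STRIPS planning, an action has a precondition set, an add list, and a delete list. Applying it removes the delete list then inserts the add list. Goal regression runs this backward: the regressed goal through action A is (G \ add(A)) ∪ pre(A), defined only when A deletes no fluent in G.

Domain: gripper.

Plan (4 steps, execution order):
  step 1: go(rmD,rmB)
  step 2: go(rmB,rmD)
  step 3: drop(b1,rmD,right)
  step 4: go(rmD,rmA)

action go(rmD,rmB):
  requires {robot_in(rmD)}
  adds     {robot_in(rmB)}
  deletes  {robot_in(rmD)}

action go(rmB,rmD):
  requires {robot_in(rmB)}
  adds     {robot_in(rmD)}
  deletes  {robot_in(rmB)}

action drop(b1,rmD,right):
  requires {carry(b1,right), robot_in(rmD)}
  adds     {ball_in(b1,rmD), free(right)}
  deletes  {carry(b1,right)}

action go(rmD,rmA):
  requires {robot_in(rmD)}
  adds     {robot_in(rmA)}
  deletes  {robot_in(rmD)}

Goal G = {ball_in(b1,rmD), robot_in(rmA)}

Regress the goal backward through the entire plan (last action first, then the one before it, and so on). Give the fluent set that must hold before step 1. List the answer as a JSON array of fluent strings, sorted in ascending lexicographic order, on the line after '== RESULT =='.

Work backward from the goal:
  through step 4 (go(rmD,rmA)): drop {robot_in(rmA)}, keep {ball_in(b1,rmD)}, require {robot_in(rmD)}
    → {ball_in(b1,rmD), robot_in(rmD)}
  through step 3 (drop(b1,rmD,right)): drop {ball_in(b1,rmD)}, keep {robot_in(rmD)}, require {carry(b1,right), robot_in(rmD)}
    → {carry(b1,right), robot_in(rmD)}
  through step 2 (go(rmB,rmD)): drop {robot_in(rmD)}, keep {carry(b1,right)}, require {robot_in(rmB)}
    → {carry(b1,right), robot_in(rmB)}
  through step 1 (go(rmD,rmB)): drop {robot_in(rmB)}, keep {carry(b1,right)}, require {robot_in(rmD)}
    → {carry(b1,right), robot_in(rmD)}

== RESULT ==
["carry(b1,right)", "robot_in(rmD)"]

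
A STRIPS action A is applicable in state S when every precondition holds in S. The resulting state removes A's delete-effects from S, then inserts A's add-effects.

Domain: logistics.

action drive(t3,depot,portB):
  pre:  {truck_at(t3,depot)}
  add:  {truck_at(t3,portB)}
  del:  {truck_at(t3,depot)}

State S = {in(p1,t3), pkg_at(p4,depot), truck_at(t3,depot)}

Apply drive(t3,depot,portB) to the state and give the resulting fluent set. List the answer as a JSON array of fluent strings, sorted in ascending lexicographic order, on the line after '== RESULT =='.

Progress:
  pre ⊆ S: {truck_at(t3,depot)} ⊆ S  — applicable
  S \ del = {in(p1,t3), pkg_at(p4,depot)}
  ∪ add   = {in(p1,t3), pkg_at(p4,depot), truck_at(t3,portB)}

== RESULT ==
["in(p1,t3)", "pkg_at(p4,depot)", "truck_at(t3,portB)"]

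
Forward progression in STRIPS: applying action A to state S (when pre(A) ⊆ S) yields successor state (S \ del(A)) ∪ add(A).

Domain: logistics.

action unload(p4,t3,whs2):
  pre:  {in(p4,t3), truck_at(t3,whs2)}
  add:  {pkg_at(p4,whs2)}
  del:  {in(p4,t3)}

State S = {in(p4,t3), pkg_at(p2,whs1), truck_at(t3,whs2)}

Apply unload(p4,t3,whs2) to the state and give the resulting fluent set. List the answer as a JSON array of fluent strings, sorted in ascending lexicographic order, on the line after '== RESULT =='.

Compute (S \ del) ∪ add:
  pre ⊆ S: {in(p4,t3), truck_at(t3,whs2)} ⊆ S  — applicable
  S \ del = {pkg_at(p2,whs1), truck_at(t3,whs2)}
  ∪ add   = {pkg_at(p2,whs1), pkg_at(p4,whs2), truck_at(t3,whs2)}

== RESULT ==
["pkg_at(p2,whs1)", "pkg_at(p4,whs2)", "truck_at(t3,whs2)"]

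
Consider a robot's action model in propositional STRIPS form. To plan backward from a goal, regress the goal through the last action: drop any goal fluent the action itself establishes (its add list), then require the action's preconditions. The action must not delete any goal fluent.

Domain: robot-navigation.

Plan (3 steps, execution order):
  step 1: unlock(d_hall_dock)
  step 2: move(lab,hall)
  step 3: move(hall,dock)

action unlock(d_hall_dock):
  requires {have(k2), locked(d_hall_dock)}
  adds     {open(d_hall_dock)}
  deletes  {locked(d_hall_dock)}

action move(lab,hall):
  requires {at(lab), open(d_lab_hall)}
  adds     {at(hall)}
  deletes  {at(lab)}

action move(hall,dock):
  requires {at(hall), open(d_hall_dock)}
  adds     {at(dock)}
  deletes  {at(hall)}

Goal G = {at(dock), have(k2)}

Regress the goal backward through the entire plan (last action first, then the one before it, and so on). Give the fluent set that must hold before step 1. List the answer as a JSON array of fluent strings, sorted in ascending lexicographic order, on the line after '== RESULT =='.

Work backward from the goal:
  through step 3 (move(hall,dock)): drop {at(dock)}, keep {have(k2)}, require {at(hall), open(d_hall_dock)}
    → {at(hall), have(k2), open(d_hall_dock)}
  through step 2 (move(lab,hall)): drop {at(hall)}, keep {have(k2), open(d_hall_dock)}, require {at(lab), open(d_lab_hall)}
    → {at(lab), have(k2), open(d_hall_dock), open(d_lab_hall)}
  through step 1 (unlock(d_hall_dock)): drop {open(d_hall_dock)}, keep {at(lab), have(k2), open(d_lab_hall)}, require {have(k2), locked(d_hall_dock)}
    → {at(lab), have(k2), locked(d_hall_dock), open(d_lab_hall)}

== RESULT ==
["at(lab)", "have(k2)", "locked(d_hall_dock)", "open(d_lab_hall)"]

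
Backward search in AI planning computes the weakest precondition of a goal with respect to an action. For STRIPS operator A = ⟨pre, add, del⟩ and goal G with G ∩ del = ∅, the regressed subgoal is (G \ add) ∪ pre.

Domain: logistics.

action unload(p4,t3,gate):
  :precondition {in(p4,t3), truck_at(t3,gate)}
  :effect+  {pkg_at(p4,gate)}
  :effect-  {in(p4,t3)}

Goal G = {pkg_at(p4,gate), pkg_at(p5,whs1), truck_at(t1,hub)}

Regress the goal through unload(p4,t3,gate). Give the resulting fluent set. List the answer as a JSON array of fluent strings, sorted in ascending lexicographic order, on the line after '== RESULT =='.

Compute (G \ add) ∪ pre:
  G ∩ del = {}  (empty — regression defined)
  G \ add = {pkg_at(p4,gate), pkg_at(p5,whs1), truck_at(t1,hub)} \ {pkg_at(p4,gate)} = {pkg_at(p5,whs1), truck_at(t1,hub)}
  ∪ pre   = {pkg_at(p5,whs1), truck_at(t1,hub)} ∪ {in(p4,t3), truck_at(t3,gate)}
          = {in(p4,t3), pkg_at(p5,whs1), truck_at(t1,hub), truck_at(t3,gate)}

== RESULT ==
["in(p4,t3)", "pkg_at(p5,whs1)", "truck_at(t1,hub)", "truck_at(t3,gate)"]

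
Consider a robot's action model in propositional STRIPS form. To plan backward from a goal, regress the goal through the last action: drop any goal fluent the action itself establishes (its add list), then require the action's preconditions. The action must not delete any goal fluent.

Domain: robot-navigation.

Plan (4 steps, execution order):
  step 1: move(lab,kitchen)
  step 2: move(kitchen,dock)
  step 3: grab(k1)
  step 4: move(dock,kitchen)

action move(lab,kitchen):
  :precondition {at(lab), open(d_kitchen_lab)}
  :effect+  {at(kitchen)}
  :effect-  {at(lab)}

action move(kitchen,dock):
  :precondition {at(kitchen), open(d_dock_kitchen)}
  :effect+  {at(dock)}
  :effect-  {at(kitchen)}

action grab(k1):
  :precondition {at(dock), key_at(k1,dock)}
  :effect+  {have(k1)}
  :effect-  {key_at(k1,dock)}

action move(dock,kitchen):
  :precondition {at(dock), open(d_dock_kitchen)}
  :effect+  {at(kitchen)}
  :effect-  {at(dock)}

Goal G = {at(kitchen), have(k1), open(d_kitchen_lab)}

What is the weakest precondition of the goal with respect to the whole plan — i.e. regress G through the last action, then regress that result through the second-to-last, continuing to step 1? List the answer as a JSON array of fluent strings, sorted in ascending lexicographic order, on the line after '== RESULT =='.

Regress step by step:
  through step 4 (move(dock,kitchen)): drop {at(kitchen)}, keep {have(k1), open(d_kitchen_lab)}, require {at(dock), open(d_dock_kitchen)}
    → {at(dock), have(k1), open(d_dock_kitchen), open(d_kitchen_lab)}
  through step 3 (grab(k1)): drop {have(k1)}, keep {at(dock), open(d_dock_kitchen), open(d_kitchen_lab)}, require {at(dock), key_at(k1,dock)}
    → {at(dock), key_at(k1,dock), open(d_dock_kitchen), open(d_kitchen_lab)}
  through step 2 (move(kitchen,dock)): drop {at(dock)}, keep {key_at(k1,dock), open(d_dock_kitchen), open(d_kitchen_lab)}, require {at(kitchen), open(d_dock_kitchen)}
    → {at(kitchen), key_at(k1,dock), open(d_dock_kitchen), open(d_kitchen_lab)}
  through step 1 (move(lab,kitchen)): drop {at(kitchen)}, keep {key_at(k1,dock), open(d_dock_kitchen), open(d_kitchen_lab)}, require {at(lab), open(d_kitchen_lab)}
    → {at(lab), key_at(k1,dock), open(d_dock_kitchen), open(d_kitchen_lab)}

== RESULT ==
["at(lab)", "key_at(k1,dock)", "open(d_dock_kitchen)", "open(d_kitchen_lab)"]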